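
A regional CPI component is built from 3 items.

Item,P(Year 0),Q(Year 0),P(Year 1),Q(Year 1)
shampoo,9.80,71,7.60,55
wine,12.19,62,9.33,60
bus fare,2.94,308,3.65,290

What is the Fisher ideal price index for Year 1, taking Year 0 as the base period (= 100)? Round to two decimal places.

Laspeyres component (base-period weights):
ΣP(Year 1)Q(Year 0) = 7.60×71 + 9.33×62 + 3.65×308 = 539.6 + 578.46 + 1124.2 = 2242.26
ΣP(Year 0)Q(Year 0) = 9.80×71 + 12.19×62 + 2.94×308 = 695.8 + 755.78 + 905.52 = 2357.1
L = 2242.26 / 2357.1 × 100 = 95.1279
Paasche component (current-period weights):
ΣP(Year 1)Q(Year 1) = 7.60×55 + 9.33×60 + 3.65×290 = 418 + 559.8 + 1058.5 = 2036.3
ΣP(Year 0)Q(Year 1) = 9.80×55 + 12.19×60 + 2.94×290 = 539 + 731.4 + 852.6 = 2123
P = 2036.3 / 2123 × 100 = 95.9162
Fisher = √(L × P) = √(95.1279 × 95.9162) = 95.5212

95.52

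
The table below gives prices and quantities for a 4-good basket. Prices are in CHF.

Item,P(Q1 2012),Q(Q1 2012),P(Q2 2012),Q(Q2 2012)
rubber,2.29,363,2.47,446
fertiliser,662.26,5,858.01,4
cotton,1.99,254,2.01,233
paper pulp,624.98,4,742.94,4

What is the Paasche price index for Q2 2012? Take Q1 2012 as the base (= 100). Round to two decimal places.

Paasche price index uses current-period quantities as weights.
ΣP(Q2 2012)·Q(Q2 2012) = 2.47×446 + 858.01×4 + 2.01×233 + 742.94×4 = 1101.62 + 3432.04 + 468.33 + 2971.76 = 7973.75
ΣP(Q1 2012)·Q(Q2 2012) = 2.29×446 + 662.26×4 + 1.99×233 + 624.98×4 = 1021.34 + 2649.04 + 463.67 + 2499.92 = 6633.97
Index = 7973.75 / 6633.97 × 100 = 120.1958

120.20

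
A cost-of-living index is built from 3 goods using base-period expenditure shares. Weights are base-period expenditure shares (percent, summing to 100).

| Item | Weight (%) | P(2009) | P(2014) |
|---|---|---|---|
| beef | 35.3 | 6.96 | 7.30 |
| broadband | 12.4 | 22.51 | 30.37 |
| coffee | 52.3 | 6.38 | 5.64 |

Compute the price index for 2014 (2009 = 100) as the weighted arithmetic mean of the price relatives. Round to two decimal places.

99.99

beef: 35.3 × (7.30/6.96) = 35.3 × 1.048851 = 37.0244
broadband: 12.4 × (30.37/22.51) = 12.4 × 1.349178 = 16.7298
coffee: 52.3 × (5.64/6.38) = 52.3 × 0.884013 = 46.2339
Index = Σ wᵢ·(p₁ᵢ/p₀ᵢ) = 37.0244 + 16.7298 + 46.2339 = 99.9881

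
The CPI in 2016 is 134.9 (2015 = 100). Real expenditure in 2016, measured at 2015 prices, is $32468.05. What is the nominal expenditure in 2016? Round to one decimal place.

43799.4

Nominal = Real × (Index/100) = 32468.05 × (134.9/100)
        = 32468.05 × 1.349 = 43799.3994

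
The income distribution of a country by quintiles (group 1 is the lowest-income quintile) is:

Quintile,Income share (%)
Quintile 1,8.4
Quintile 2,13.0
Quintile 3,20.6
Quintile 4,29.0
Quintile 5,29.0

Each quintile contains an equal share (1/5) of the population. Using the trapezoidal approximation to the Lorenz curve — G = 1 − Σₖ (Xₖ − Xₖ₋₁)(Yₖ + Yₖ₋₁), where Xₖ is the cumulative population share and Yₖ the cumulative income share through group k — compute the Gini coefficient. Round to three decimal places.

0.229

Cumulative income shares Yₖ: 0.0840, 0.2140, 0.4200, 0.7100, 1.0000
Σ (Xₖ−Xₖ₋₁)(Yₖ+Yₖ₋₁) = (1/5)(0.0840+0.0000) + (1/5)(0.2140+0.0840) + (1/5)(0.4200+0.2140) + (1/5)(0.7100+0.4200) + (1/5)(1.0000+0.7100)
  = 0.0168 + 0.0596 + 0.1268 + 0.2260 + 0.3420 = 0.7712
G = 1 − 0.7712 = 0.2288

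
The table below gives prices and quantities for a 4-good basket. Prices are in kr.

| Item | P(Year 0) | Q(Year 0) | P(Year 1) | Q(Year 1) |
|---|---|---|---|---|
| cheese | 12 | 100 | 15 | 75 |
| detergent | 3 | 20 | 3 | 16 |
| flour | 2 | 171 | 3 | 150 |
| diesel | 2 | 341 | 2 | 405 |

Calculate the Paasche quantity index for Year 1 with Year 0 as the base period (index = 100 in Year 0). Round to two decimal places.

Paasche quantity index uses current-period prices as weights.
ΣP(Year 1)·Q(Year 1) = 15×75 + 3×16 + 3×150 + 2×405 = 1125 + 48 + 450 + 810 = 2433
ΣP(Year 1)·Q(Year 0) = 15×100 + 3×20 + 3×171 + 2×341 = 1500 + 60 + 513 + 682 = 2755
Index = 2433 / 2755 × 100 = 88.3122

88.31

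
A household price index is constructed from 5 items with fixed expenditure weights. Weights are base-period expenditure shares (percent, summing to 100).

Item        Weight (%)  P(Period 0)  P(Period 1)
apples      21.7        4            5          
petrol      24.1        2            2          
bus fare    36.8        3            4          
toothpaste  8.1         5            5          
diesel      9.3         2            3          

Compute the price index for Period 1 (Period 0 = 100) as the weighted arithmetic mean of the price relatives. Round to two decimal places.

122.34

apples: 21.7 × (5/4) = 21.7 × 1.250000 = 27.1250
petrol: 24.1 × (2/2) = 24.1 × 1.000000 = 24.1000
bus fare: 36.8 × (4/3) = 36.8 × 1.333333 = 49.0667
toothpaste: 8.1 × (5/5) = 8.1 × 1.000000 = 8.1000
diesel: 9.3 × (3/2) = 9.3 × 1.500000 = 13.9500
Index = Σ wᵢ·(p₁ᵢ/p₀ᵢ) = 27.1250 + 24.1000 + 49.0667 + 8.1000 + 13.9500 = 122.3417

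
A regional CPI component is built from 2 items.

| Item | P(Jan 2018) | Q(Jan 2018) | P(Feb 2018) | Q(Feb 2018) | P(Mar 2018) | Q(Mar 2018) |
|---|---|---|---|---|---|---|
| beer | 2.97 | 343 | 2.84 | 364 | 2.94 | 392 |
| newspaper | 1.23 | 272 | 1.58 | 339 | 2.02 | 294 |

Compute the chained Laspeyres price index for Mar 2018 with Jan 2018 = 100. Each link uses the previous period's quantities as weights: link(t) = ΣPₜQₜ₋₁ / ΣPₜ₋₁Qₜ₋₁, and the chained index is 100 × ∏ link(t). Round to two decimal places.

116.01

Link Jan 2018→Feb 2018:
ΣP(Feb 2018)Q(Jan 2018) = 2.84×343 + 1.58×272 = 974.12 + 429.76 = 1403.88
ΣP(Jan 2018)Q(Jan 2018) = 2.97×343 + 1.23×272 = 1018.71 + 334.56 = 1353.27
link = 1403.88/1353.27 = 1.037398
Link Feb 2018→Mar 2018:
ΣP(Mar 2018)Q(Feb 2018) = 2.94×364 + 2.02×339 = 1070.16 + 684.78 = 1754.94
ΣP(Feb 2018)Q(Feb 2018) = 2.84×364 + 1.58×339 = 1033.76 + 535.62 = 1569.38
link = 1754.94/1569.38 = 1.118238
Chained index = 100 × 1.037398 × 1.118238 = 116.0058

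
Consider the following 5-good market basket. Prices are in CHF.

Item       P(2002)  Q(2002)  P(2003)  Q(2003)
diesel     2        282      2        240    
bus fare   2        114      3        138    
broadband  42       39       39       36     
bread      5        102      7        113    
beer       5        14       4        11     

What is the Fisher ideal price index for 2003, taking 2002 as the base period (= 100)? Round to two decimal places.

Laspeyres component (base-period weights):
ΣP(2003)Q(2002) = 2×282 + 3×114 + 39×39 + 7×102 + 4×14 = 564 + 342 + 1521 + 714 + 56 = 3197
ΣP(2002)Q(2002) = 2×282 + 2×114 + 42×39 + 5×102 + 5×14 = 564 + 228 + 1638 + 510 + 70 = 3010
L = 3197 / 3010 × 100 = 106.2126
Paasche component (current-period weights):
ΣP(2003)Q(2003) = 2×240 + 3×138 + 39×36 + 7×113 + 4×11 = 480 + 414 + 1404 + 791 + 44 = 3133
ΣP(2002)Q(2003) = 2×240 + 2×138 + 42×36 + 5×113 + 5×11 = 480 + 276 + 1512 + 565 + 55 = 2888
P = 3133 / 2888 × 100 = 108.4834
Fisher = √(L × P) = √(106.2126 × 108.4834) = 107.3420

107.34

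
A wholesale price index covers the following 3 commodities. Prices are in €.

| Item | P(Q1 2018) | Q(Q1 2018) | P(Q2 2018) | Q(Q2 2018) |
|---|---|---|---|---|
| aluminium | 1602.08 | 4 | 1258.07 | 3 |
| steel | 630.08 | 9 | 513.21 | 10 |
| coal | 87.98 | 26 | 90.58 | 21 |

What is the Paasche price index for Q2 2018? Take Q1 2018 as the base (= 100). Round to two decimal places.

83.43

Paasche price index uses current-period quantities as weights.
ΣP(Q2 2018)·Q(Q2 2018) = 1258.07×3 + 513.21×10 + 90.58×21 = 3774.21 + 5132.1 + 1902.18 = 10808.49
ΣP(Q1 2018)·Q(Q2 2018) = 1602.08×3 + 630.08×10 + 87.98×21 = 4806.24 + 6300.8 + 1847.58 = 12954.62
Index = 10808.49 / 12954.62 × 100 = 83.4335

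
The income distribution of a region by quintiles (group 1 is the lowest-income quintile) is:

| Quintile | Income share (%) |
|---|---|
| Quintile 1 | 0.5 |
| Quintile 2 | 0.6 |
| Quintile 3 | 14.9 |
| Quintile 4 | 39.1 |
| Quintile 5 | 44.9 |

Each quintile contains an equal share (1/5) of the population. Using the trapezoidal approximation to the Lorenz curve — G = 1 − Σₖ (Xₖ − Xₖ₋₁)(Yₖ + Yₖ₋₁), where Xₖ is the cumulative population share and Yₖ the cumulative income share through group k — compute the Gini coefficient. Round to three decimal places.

Cumulative income shares Yₖ: 0.0050, 0.0110, 0.1600, 0.5510, 1.0000
Σ (Xₖ−Xₖ₋₁)(Yₖ+Yₖ₋₁) = (1/5)(0.0050+0.0000) + (1/5)(0.0110+0.0050) + (1/5)(0.1600+0.0110) + (1/5)(0.5510+0.1600) + (1/5)(1.0000+0.5510)
  = 0.0010 + 0.0032 + 0.0342 + 0.1422 + 0.3102 = 0.4908
G = 1 − 0.4908 = 0.5092

0.509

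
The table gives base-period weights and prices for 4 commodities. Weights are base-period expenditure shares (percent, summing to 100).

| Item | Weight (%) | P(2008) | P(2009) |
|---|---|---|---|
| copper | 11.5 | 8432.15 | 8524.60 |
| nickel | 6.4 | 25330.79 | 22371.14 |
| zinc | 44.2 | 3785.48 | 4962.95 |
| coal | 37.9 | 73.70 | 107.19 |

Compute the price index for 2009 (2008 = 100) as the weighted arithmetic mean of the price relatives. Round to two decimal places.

130.35

copper: 11.5 × (8524.60/8432.15) = 11.5 × 1.010964 = 11.6261
nickel: 6.4 × (22371.14/25330.79) = 6.4 × 0.883160 = 5.6522
zinc: 44.2 × (4962.95/3785.48) = 44.2 × 1.311049 = 57.9484
coal: 37.9 × (107.19/73.70) = 37.9 × 1.454410 = 55.1221
Index = Σ wᵢ·(p₁ᵢ/p₀ᵢ) = 11.6261 + 5.6522 + 57.9484 + 55.1221 = 130.3488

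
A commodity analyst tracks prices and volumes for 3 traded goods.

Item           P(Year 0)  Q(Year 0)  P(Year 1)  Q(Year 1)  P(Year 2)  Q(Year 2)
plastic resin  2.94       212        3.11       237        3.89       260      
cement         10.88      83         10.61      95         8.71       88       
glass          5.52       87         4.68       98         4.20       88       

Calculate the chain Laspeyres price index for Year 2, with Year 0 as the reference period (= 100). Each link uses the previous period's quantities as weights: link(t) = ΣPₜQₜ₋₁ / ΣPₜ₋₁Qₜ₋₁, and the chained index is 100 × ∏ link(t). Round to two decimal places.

95.16

Link Year 0→Year 1:
ΣP(Year 1)Q(Year 0) = 3.11×212 + 10.61×83 + 4.68×87 = 659.32 + 880.63 + 407.16 = 1947.11
ΣP(Year 0)Q(Year 0) = 2.94×212 + 10.88×83 + 5.52×87 = 623.28 + 903.04 + 480.24 = 2006.56
link = 1947.11/2006.56 = 0.970372
Link Year 1→Year 2:
ΣP(Year 2)Q(Year 1) = 3.89×237 + 8.71×95 + 4.20×98 = 921.93 + 827.45 + 411.6 = 2160.98
ΣP(Year 1)Q(Year 1) = 3.11×237 + 10.61×95 + 4.68×98 = 737.07 + 1007.95 + 458.64 = 2203.66
link = 2160.98/2203.66 = 0.980632
Chained index = 100 × 0.970372 × 0.980632 = 95.1578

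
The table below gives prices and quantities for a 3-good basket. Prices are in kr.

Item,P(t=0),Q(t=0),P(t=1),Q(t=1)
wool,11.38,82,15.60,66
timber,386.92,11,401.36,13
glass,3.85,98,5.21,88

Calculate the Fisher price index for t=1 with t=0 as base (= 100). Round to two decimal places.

Laspeyres component (base-period weights):
ΣP(t=1)Q(t=0) = 15.60×82 + 401.36×11 + 5.21×98 = 1279.2 + 4414.96 + 510.58 = 6204.74
ΣP(t=0)Q(t=0) = 11.38×82 + 386.92×11 + 3.85×98 = 933.16 + 4256.12 + 377.3 = 5566.58
L = 6204.74 / 5566.58 × 100 = 111.4641
Paasche component (current-period weights):
ΣP(t=1)Q(t=1) = 15.60×66 + 401.36×13 + 5.21×88 = 1029.6 + 5217.68 + 458.48 = 6705.76
ΣP(t=0)Q(t=1) = 11.38×66 + 386.92×13 + 3.85×88 = 751.08 + 5029.96 + 338.8 = 6119.84
P = 6705.76 / 6119.84 × 100 = 109.5741
Fisher = √(L × P) = √(111.4641 × 109.5741) = 110.5151

110.52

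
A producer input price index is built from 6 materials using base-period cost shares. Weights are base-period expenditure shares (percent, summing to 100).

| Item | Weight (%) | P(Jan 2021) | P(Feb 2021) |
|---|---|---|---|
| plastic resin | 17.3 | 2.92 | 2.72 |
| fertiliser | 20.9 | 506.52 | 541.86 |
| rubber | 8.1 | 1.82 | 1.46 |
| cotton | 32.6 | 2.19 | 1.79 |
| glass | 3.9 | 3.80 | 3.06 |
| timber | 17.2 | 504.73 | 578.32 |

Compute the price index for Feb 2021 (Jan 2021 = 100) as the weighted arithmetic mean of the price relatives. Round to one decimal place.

94.5

plastic resin: 17.3 × (2.72/2.92) = 17.3 × 0.931507 = 16.1151
fertiliser: 20.9 × (541.86/506.52) = 20.9 × 1.069770 = 22.3582
rubber: 8.1 × (1.46/1.82) = 8.1 × 0.802198 = 6.4978
cotton: 32.6 × (1.79/2.19) = 32.6 × 0.817352 = 26.6457
glass: 3.9 × (3.06/3.80) = 3.9 × 0.805263 = 3.1405
timber: 17.2 × (578.32/504.73) = 17.2 × 1.145801 = 19.7078
Index = Σ wᵢ·(p₁ᵢ/p₀ᵢ) = 16.1151 + 22.3582 + 6.4978 + 26.6457 + 3.1405 + 19.7078 = 94.4650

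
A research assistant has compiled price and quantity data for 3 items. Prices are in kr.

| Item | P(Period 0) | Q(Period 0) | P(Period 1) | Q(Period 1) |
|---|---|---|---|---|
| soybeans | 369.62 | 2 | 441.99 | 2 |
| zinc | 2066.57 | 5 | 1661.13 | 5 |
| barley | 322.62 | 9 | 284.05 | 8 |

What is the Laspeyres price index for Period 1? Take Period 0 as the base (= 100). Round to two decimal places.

84.05

Laspeyres price index uses base-period quantities as weights.
ΣP(Period 1)·Q(Period 0) = 441.99×2 + 1661.13×5 + 284.05×9 = 883.98 + 8305.65 + 2556.45 = 11746.08
ΣP(Period 0)·Q(Period 0) = 369.62×2 + 2066.57×5 + 322.62×9 = 739.24 + 10332.85 + 2903.58 = 13975.67
Index = 11746.08 / 13975.67 × 100 = 84.0466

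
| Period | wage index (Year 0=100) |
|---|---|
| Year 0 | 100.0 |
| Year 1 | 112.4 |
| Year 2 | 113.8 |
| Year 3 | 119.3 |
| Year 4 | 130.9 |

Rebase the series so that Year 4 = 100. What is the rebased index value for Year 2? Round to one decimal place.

Rebased(Year 2) = 113.8 / 130.9 × 100 = 86.9366

86.9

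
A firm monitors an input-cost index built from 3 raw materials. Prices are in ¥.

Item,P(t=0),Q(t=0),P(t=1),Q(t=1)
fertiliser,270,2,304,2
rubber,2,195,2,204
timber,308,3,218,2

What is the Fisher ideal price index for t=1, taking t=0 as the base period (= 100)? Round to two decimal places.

90.95

Laspeyres component (base-period weights):
ΣP(t=1)Q(t=0) = 304×2 + 2×195 + 218×3 = 608 + 390 + 654 = 1652
ΣP(t=0)Q(t=0) = 270×2 + 2×195 + 308×3 = 540 + 390 + 924 = 1854
L = 1652 / 1854 × 100 = 89.1046
Paasche component (current-period weights):
ΣP(t=1)Q(t=1) = 304×2 + 2×204 + 218×2 = 608 + 408 + 436 = 1452
ΣP(t=0)Q(t=1) = 270×2 + 2×204 + 308×2 = 540 + 408 + 616 = 1564
P = 1452 / 1564 × 100 = 92.8389
Fisher = √(L × P) = √(89.1046 × 92.8389) = 90.9526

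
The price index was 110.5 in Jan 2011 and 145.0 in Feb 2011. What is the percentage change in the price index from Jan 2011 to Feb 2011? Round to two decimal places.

31.22%

Change = (145.0 − 110.5) / 110.5 × 100
       = 34.5 / 110.5 × 100 = 31.2217%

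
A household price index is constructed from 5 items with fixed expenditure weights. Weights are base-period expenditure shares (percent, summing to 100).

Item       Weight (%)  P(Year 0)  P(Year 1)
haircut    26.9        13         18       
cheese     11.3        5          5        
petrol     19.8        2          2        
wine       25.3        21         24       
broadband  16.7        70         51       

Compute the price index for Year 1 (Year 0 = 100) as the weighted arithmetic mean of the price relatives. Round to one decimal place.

haircut: 26.9 × (18/13) = 26.9 × 1.384615 = 37.2462
cheese: 11.3 × (5/5) = 11.3 × 1.000000 = 11.3000
petrol: 19.8 × (2/2) = 19.8 × 1.000000 = 19.8000
wine: 25.3 × (24/21) = 25.3 × 1.142857 = 28.9143
broadband: 16.7 × (51/70) = 16.7 × 0.728571 = 12.1671
Index = Σ wᵢ·(p₁ᵢ/p₀ᵢ) = 37.2462 + 11.3000 + 19.8000 + 28.9143 + 12.1671 = 109.4276

109.4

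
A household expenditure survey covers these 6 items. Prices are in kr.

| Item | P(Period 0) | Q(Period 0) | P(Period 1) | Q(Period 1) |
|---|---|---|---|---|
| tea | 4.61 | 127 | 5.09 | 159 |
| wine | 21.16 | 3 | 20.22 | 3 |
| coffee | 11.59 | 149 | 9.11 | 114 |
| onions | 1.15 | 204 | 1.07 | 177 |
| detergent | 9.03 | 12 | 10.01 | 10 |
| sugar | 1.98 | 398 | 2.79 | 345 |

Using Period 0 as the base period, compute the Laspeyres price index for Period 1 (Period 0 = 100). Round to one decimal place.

Laspeyres price index uses base-period quantities as weights.
ΣP(Period 1)·Q(Period 0) = 5.09×127 + 20.22×3 + 9.11×149 + 1.07×204 + 10.01×12 + 2.79×398 = 646.43 + 60.66 + 1357.39 + 218.28 + 120.12 + 1110.42 = 3513.3
ΣP(Period 0)·Q(Period 0) = 4.61×127 + 21.16×3 + 11.59×149 + 1.15×204 + 9.03×12 + 1.98×398 = 585.47 + 63.48 + 1726.91 + 234.6 + 108.36 + 788.04 = 3506.86
Index = 3513.3 / 3506.86 × 100 = 100.1836

100.2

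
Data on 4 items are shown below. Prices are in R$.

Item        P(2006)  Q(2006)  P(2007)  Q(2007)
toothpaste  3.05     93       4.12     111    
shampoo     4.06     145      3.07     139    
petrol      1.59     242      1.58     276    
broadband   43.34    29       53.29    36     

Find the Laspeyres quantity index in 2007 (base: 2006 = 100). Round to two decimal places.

115.43

Laspeyres quantity index uses base-period prices as weights.
ΣP(2006)·Q(2007) = 3.05×111 + 4.06×139 + 1.59×276 + 43.34×36 = 338.55 + 564.34 + 438.84 + 1560.24 = 2901.97
ΣP(2006)·Q(2006) = 3.05×93 + 4.06×145 + 1.59×242 + 43.34×29 = 283.65 + 588.7 + 384.78 + 1256.86 = 2513.99
Index = 2901.97 / 2513.99 × 100 = 115.4328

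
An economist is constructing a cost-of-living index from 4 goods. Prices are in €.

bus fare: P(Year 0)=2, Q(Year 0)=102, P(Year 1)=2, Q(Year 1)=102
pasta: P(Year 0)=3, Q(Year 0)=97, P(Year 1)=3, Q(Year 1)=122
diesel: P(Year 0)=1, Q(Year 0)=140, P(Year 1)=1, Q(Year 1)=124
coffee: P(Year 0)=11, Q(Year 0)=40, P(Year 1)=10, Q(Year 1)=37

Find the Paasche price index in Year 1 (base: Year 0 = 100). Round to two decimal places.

Paasche price index uses current-period quantities as weights.
ΣP(Year 1)·Q(Year 1) = 2×102 + 3×122 + 1×124 + 10×37 = 204 + 366 + 124 + 370 = 1064
ΣP(Year 0)·Q(Year 1) = 2×102 + 3×122 + 1×124 + 11×37 = 204 + 366 + 124 + 407 = 1101
Index = 1064 / 1101 × 100 = 96.6394

96.64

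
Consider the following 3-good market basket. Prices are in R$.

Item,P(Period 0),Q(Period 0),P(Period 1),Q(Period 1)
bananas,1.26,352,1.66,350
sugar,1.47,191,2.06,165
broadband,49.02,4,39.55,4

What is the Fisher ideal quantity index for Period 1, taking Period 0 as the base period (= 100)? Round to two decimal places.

95.28

Laspeyres component (base-period weights):
ΣP(Period 0)Q(Period 1) = 1.26×350 + 1.47×165 + 49.02×4 = 441 + 242.55 + 196.08 = 879.63
ΣP(Period 0)Q(Period 0) = 1.26×352 + 1.47×191 + 49.02×4 = 443.52 + 280.77 + 196.08 = 920.37
L = 879.63 / 920.37 × 100 = 95.5735
Paasche component (current-period weights):
ΣP(Period 1)Q(Period 1) = 1.66×350 + 2.06×165 + 39.55×4 = 581 + 339.9 + 158.2 = 1079.1
ΣP(Period 1)Q(Period 0) = 1.66×352 + 2.06×191 + 39.55×4 = 584.32 + 393.46 + 158.2 = 1135.98
P = 1079.1 / 1135.98 × 100 = 94.9929
Fisher = √(L × P) = √(95.5735 × 94.9929) = 95.2828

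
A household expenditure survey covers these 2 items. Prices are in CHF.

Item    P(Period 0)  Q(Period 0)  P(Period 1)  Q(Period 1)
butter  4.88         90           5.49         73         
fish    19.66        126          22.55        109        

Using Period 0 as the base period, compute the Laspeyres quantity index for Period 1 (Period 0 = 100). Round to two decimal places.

Laspeyres quantity index uses base-period prices as weights.
ΣP(Period 0)·Q(Period 1) = 4.88×73 + 19.66×109 = 356.24 + 2142.94 = 2499.18
ΣP(Period 0)·Q(Period 0) = 4.88×90 + 19.66×126 = 439.2 + 2477.16 = 2916.36
Index = 2499.18 / 2916.36 × 100 = 85.6952

85.70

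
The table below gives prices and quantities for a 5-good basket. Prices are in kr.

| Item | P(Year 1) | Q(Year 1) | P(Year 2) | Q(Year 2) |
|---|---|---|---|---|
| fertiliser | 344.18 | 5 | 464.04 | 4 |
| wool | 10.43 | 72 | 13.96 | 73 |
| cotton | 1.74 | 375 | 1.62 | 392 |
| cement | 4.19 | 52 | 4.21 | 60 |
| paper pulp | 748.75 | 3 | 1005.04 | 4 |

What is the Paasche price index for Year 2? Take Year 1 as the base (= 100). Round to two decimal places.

Paasche price index uses current-period quantities as weights.
ΣP(Year 2)·Q(Year 2) = 464.04×4 + 13.96×73 + 1.62×392 + 4.21×60 + 1005.04×4 = 1856.16 + 1019.08 + 635.04 + 252.6 + 4020.16 = 7783.04
ΣP(Year 1)·Q(Year 2) = 344.18×4 + 10.43×73 + 1.74×392 + 4.19×60 + 748.75×4 = 1376.72 + 761.39 + 682.08 + 251.4 + 2995 = 6066.59
Index = 7783.04 / 6066.59 × 100 = 128.2935

128.29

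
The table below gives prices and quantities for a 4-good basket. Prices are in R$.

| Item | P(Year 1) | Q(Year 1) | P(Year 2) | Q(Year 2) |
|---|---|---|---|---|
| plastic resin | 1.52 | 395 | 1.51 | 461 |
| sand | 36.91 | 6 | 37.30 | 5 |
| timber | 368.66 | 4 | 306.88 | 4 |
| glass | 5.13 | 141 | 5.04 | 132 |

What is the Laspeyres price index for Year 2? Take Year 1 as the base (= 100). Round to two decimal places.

Laspeyres price index uses base-period quantities as weights.
ΣP(Year 2)·Q(Year 1) = 1.51×395 + 37.30×6 + 306.88×4 + 5.04×141 = 596.45 + 223.8 + 1227.52 + 710.64 = 2758.41
ΣP(Year 1)·Q(Year 1) = 1.52×395 + 36.91×6 + 368.66×4 + 5.13×141 = 600.4 + 221.46 + 1474.64 + 723.33 = 3019.83
Index = 2758.41 / 3019.83 × 100 = 91.3432

91.34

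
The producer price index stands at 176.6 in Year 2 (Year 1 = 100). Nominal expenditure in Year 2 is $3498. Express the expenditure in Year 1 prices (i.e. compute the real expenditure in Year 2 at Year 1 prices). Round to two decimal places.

1980.75

Real = Nominal ÷ (Index/100) = 3498 ÷ (176.6/100)
     = 3498 ÷ 1.766 = 1980.7475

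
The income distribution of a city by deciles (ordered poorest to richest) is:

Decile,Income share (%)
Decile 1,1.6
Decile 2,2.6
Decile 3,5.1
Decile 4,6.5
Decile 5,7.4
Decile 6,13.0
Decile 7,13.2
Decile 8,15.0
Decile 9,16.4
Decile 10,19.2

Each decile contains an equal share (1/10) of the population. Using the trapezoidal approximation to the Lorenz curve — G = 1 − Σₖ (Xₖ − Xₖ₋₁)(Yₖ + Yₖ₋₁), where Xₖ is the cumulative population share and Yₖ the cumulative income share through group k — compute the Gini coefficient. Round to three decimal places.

Cumulative income shares Yₖ: 0.0160, 0.0420, 0.0930, 0.1580, 0.2320, 0.3620, 0.4940, 0.6440, 0.8080, 1.0000
Σ (Xₖ−Xₖ₋₁)(Yₖ+Yₖ₋₁) = (1/10)(0.0160+0.0000) + (1/10)(0.0420+0.0160) + (1/10)(0.0930+0.0420) + (1/10)(0.1580+0.0930) + (1/10)(0.2320+0.1580) + (1/10)(0.3620+0.2320) + (1/10)(0.4940+0.3620) + (1/10)(0.6440+0.4940) + (1/10)(0.8080+0.6440) + (1/10)(1.0000+0.8080)
  = 0.0016 + 0.0058 + 0.0135 + 0.0251 + 0.0390 + 0.0594 + 0.0856 + 0.1138 + 0.1452 + 0.1808 = 0.6698
G = 1 − 0.6698 = 0.3302

0.330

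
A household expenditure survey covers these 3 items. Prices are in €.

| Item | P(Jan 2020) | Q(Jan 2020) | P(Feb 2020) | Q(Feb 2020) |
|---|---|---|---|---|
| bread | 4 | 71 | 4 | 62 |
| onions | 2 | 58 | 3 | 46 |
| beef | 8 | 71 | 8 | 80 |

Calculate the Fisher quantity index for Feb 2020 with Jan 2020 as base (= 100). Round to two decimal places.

100.62

Laspeyres component (base-period weights):
ΣP(Jan 2020)Q(Feb 2020) = 4×62 + 2×46 + 8×80 = 248 + 92 + 640 = 980
ΣP(Jan 2020)Q(Jan 2020) = 4×71 + 2×58 + 8×71 = 284 + 116 + 568 = 968
L = 980 / 968 × 100 = 101.2397
Paasche component (current-period weights):
ΣP(Feb 2020)Q(Feb 2020) = 4×62 + 3×46 + 8×80 = 248 + 138 + 640 = 1026
ΣP(Feb 2020)Q(Jan 2020) = 4×71 + 3×58 + 8×71 = 284 + 174 + 568 = 1026
P = 1026 / 1026 × 100 = 100.0000
Fisher = √(L × P) = √(101.2397 × 100.0000) = 100.6179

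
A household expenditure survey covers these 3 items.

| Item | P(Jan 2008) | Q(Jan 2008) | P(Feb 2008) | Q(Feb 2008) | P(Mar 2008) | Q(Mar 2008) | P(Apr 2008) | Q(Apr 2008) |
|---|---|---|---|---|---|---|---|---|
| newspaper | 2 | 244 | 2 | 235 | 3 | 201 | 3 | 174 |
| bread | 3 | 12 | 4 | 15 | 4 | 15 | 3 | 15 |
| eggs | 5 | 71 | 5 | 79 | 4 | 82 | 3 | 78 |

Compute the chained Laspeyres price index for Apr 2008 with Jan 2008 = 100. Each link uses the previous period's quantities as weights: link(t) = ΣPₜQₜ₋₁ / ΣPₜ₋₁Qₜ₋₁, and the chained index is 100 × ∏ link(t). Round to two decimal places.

106.87

Link Jan 2008→Feb 2008:
ΣP(Feb 2008)Q(Jan 2008) = 2×244 + 4×12 + 5×71 = 488 + 48 + 355 = 891
ΣP(Jan 2008)Q(Jan 2008) = 2×244 + 3×12 + 5×71 = 488 + 36 + 355 = 879
link = 891/879 = 1.013652
Link Feb 2008→Mar 2008:
ΣP(Mar 2008)Q(Feb 2008) = 3×235 + 4×15 + 4×79 = 705 + 60 + 316 = 1081
ΣP(Feb 2008)Q(Feb 2008) = 2×235 + 4×15 + 5×79 = 470 + 60 + 395 = 925
link = 1081/925 = 1.168649
Link Mar 2008→Apr 2008:
ΣP(Apr 2008)Q(Mar 2008) = 3×201 + 3×15 + 3×82 = 603 + 45 + 246 = 894
ΣP(Mar 2008)Q(Mar 2008) = 3×201 + 4×15 + 4×82 = 603 + 60 + 328 = 991
link = 894/991 = 0.902119
Chained index = 100 × 1.013652 × 1.168649 × 0.902119 = 106.8653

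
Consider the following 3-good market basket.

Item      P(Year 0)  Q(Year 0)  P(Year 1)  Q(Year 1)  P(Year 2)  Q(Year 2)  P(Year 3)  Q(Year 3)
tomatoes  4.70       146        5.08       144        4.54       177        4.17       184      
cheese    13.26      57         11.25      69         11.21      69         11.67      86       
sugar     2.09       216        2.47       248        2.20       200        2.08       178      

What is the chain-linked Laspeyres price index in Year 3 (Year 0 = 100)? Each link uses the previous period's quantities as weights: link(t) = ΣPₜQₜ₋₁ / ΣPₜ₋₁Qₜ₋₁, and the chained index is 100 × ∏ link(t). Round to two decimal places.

Link Year 0→Year 1:
ΣP(Year 1)Q(Year 0) = 5.08×146 + 11.25×57 + 2.47×216 = 741.68 + 641.25 + 533.52 = 1916.45
ΣP(Year 0)Q(Year 0) = 4.70×146 + 13.26×57 + 2.09×216 = 686.2 + 755.82 + 451.44 = 1893.46
link = 1916.45/1893.46 = 1.012142
Link Year 1→Year 2:
ΣP(Year 2)Q(Year 1) = 4.54×144 + 11.21×69 + 2.20×248 = 653.76 + 773.49 + 545.6 = 1972.85
ΣP(Year 1)Q(Year 1) = 5.08×144 + 11.25×69 + 2.47×248 = 731.52 + 776.25 + 612.56 = 2120.33
link = 1972.85/2120.33 = 0.930445
Link Year 2→Year 3:
ΣP(Year 3)Q(Year 2) = 4.17×177 + 11.67×69 + 2.08×200 = 738.09 + 805.23 + 416 = 1959.32
ΣP(Year 2)Q(Year 2) = 4.54×177 + 11.21×69 + 2.20×200 = 803.58 + 773.49 + 440 = 2017.07
link = 1959.32/2017.07 = 0.971369
Chained index = 100 × 1.012142 × 0.930445 × 0.971369 = 91.4779

91.48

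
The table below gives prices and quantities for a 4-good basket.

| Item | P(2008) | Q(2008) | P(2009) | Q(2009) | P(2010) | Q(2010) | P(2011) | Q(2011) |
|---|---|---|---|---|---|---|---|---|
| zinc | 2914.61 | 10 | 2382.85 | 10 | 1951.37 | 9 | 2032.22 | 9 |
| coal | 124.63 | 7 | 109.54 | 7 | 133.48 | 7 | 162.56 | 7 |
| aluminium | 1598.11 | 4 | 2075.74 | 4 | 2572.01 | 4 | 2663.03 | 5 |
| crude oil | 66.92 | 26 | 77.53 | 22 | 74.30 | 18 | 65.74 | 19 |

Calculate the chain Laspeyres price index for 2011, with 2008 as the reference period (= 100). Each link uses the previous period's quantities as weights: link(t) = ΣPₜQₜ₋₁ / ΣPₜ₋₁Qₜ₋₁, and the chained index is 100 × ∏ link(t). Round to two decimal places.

88.85

Link 2008→2009:
ΣP(2009)Q(2008) = 2382.85×10 + 109.54×7 + 2075.74×4 + 77.53×26 = 23828.5 + 766.78 + 8302.96 + 2015.78 = 34914.02
ΣP(2008)Q(2008) = 2914.61×10 + 124.63×7 + 1598.11×4 + 66.92×26 = 29146.1 + 872.41 + 6392.44 + 1739.92 = 38150.87
link = 34914.02/38150.87 = 0.915157
Link 2009→2010:
ΣP(2010)Q(2009) = 1951.37×10 + 133.48×7 + 2572.01×4 + 74.30×22 = 19513.7 + 934.36 + 10288.04 + 1634.6 = 32370.7
ΣP(2009)Q(2009) = 2382.85×10 + 109.54×7 + 2075.74×4 + 77.53×22 = 23828.5 + 766.78 + 8302.96 + 1705.66 = 34603.9
link = 32370.7/34603.9 = 0.935464
Link 2010→2011:
ΣP(2011)Q(2010) = 2032.22×9 + 162.56×7 + 2663.03×4 + 65.74×18 = 18289.98 + 1137.92 + 10652.12 + 1183.32 = 31263.34
ΣP(2010)Q(2010) = 1951.37×9 + 133.48×7 + 2572.01×4 + 74.30×18 = 17562.33 + 934.36 + 10288.04 + 1337.4 = 30122.13
link = 31263.34/30122.13 = 1.037886
Chained index = 100 × 0.915157 × 0.935464 × 1.037886 = 88.8530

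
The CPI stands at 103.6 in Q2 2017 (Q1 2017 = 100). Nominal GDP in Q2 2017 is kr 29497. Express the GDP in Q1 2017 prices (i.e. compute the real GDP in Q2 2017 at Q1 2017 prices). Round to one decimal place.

28472.0

Real = Nominal ÷ (Index/100) = 29497 ÷ (103.6/100)
     = 29497 ÷ 1.036 = 28472.0077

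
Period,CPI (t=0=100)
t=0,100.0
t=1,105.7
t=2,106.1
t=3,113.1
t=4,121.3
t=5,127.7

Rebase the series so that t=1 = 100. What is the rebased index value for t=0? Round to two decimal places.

94.61

Rebased(t=0) = 100.0 / 105.7 × 100 = 94.6074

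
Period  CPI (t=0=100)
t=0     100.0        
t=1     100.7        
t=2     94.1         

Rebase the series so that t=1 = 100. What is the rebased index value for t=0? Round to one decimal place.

99.3

Rebased(t=0) = 100.0 / 100.7 × 100 = 99.3049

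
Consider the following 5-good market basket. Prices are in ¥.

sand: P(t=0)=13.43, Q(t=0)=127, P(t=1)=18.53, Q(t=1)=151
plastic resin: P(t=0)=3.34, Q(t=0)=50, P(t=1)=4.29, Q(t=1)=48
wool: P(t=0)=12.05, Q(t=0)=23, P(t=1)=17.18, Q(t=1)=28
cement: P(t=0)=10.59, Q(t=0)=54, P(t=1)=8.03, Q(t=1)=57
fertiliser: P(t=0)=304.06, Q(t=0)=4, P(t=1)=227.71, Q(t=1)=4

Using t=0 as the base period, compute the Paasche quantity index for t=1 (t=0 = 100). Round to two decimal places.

112.68

Paasche quantity index uses current-period prices as weights.
ΣP(t=1)·Q(t=1) = 18.53×151 + 4.29×48 + 17.18×28 + 8.03×57 + 227.71×4 = 2798.03 + 205.92 + 481.04 + 457.71 + 910.84 = 4853.54
ΣP(t=1)·Q(t=0) = 18.53×127 + 4.29×50 + 17.18×23 + 8.03×54 + 227.71×4 = 2353.31 + 214.5 + 395.14 + 433.62 + 910.84 = 4307.41
Index = 4853.54 / 4307.41 × 100 = 112.6788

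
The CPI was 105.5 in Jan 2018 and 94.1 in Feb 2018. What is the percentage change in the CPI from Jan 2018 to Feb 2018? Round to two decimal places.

Change = (94.1 − 105.5) / 105.5 × 100
       = -11.4 / 105.5 × 100 = -10.8057%

-10.81%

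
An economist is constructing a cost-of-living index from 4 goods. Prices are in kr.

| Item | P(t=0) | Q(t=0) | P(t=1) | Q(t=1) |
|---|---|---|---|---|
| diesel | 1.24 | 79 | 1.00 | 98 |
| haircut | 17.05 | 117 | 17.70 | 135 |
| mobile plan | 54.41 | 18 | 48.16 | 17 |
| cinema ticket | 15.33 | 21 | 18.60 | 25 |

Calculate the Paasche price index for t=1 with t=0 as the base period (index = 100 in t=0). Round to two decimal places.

101.06

Paasche price index uses current-period quantities as weights.
ΣP(t=1)·Q(t=1) = 1.00×98 + 17.70×135 + 48.16×17 + 18.60×25 = 98 + 2389.5 + 818.72 + 465 = 3771.22
ΣP(t=0)·Q(t=1) = 1.24×98 + 17.05×135 + 54.41×17 + 15.33×25 = 121.52 + 2301.75 + 924.97 + 383.25 = 3731.49
Index = 3771.22 / 3731.49 × 100 = 101.0647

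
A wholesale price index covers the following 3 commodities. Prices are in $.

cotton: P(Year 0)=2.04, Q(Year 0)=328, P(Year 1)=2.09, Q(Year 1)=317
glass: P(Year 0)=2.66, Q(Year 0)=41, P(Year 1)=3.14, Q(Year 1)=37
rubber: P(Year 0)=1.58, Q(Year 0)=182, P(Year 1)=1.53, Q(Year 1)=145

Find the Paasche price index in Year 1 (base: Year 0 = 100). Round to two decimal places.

102.71

Paasche price index uses current-period quantities as weights.
ΣP(Year 1)·Q(Year 1) = 2.09×317 + 3.14×37 + 1.53×145 = 662.53 + 116.18 + 221.85 = 1000.56
ΣP(Year 0)·Q(Year 1) = 2.04×317 + 2.66×37 + 1.58×145 = 646.68 + 98.42 + 229.1 = 974.2
Index = 1000.56 / 974.2 × 100 = 102.7058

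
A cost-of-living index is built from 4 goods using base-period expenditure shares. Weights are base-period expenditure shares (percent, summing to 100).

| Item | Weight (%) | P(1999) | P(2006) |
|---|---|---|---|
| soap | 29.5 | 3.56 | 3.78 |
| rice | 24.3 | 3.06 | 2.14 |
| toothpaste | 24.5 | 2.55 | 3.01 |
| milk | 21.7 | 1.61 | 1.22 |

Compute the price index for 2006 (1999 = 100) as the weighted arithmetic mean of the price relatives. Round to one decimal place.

soap: 29.5 × (3.78/3.56) = 29.5 × 1.061798 = 31.3230
rice: 24.3 × (2.14/3.06) = 24.3 × 0.699346 = 16.9941
toothpaste: 24.5 × (3.01/2.55) = 24.5 × 1.180392 = 28.9196
milk: 21.7 × (1.22/1.61) = 21.7 × 0.757764 = 16.4435
Index = Σ wᵢ·(p₁ᵢ/p₀ᵢ) = 31.3230 + 16.9941 + 28.9196 + 16.4435 = 93.6802

93.7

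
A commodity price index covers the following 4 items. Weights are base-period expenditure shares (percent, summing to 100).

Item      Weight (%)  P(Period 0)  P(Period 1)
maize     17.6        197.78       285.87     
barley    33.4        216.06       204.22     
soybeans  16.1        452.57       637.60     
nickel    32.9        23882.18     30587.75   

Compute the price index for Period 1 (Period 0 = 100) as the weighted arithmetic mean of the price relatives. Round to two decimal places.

121.83

maize: 17.6 × (285.87/197.78) = 17.6 × 1.445394 = 25.4389
barley: 33.4 × (204.22/216.06) = 33.4 × 0.945200 = 31.5697
soybeans: 16.1 × (637.60/452.57) = 16.1 × 1.408843 = 22.6824
nickel: 32.9 × (30587.75/23882.18) = 32.9 × 1.280777 = 42.1376
Index = Σ wᵢ·(p₁ᵢ/p₀ᵢ) = 25.4389 + 31.5697 + 22.6824 + 42.1376 = 121.8286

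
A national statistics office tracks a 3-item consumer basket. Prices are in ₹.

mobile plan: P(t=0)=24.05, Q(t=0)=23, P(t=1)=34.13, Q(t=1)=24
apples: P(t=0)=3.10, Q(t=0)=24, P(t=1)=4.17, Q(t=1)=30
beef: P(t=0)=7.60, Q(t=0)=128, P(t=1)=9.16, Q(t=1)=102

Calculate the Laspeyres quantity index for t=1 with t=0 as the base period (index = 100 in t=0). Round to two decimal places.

90.32

Laspeyres quantity index uses base-period prices as weights.
ΣP(t=0)·Q(t=1) = 24.05×24 + 3.10×30 + 7.60×102 = 577.2 + 93 + 775.2 = 1445.4
ΣP(t=0)·Q(t=0) = 24.05×23 + 3.10×24 + 7.60×128 = 553.15 + 74.4 + 972.8 = 1600.35
Index = 1445.4 / 1600.35 × 100 = 90.3177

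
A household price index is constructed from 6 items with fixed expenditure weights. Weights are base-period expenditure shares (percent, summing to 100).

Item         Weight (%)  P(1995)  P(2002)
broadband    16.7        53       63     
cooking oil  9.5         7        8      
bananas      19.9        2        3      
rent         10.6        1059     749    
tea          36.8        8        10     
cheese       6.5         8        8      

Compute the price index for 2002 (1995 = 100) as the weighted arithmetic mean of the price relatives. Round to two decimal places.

broadband: 16.7 × (63/53) = 16.7 × 1.188679 = 19.8509
cooking oil: 9.5 × (8/7) = 9.5 × 1.142857 = 10.8571
bananas: 19.9 × (3/2) = 19.9 × 1.500000 = 29.8500
rent: 10.6 × (749/1059) = 10.6 × 0.707271 = 7.4971
tea: 36.8 × (10/8) = 36.8 × 1.250000 = 46.0000
cheese: 6.5 × (8/8) = 6.5 × 1.000000 = 6.5000
Index = Σ wᵢ·(p₁ᵢ/p₀ᵢ) = 19.8509 + 10.8571 + 29.8500 + 7.4971 + 46.0000 + 6.5000 = 120.5552

120.56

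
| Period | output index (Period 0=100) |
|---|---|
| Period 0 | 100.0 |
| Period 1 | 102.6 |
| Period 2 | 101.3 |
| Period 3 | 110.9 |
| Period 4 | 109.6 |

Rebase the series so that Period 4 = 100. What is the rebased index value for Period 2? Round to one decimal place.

Rebased(Period 2) = 101.3 / 109.6 × 100 = 92.4270

92.4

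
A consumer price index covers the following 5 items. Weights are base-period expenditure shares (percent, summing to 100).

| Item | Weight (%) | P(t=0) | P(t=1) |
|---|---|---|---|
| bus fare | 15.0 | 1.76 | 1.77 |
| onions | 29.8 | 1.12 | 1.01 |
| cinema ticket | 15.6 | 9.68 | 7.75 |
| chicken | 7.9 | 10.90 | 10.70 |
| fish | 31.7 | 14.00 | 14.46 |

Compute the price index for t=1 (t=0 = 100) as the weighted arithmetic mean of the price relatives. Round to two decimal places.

bus fare: 15.0 × (1.77/1.76) = 15.0 × 1.005682 = 15.0852
onions: 29.8 × (1.01/1.12) = 29.8 × 0.901786 = 26.8732
cinema ticket: 15.6 × (7.75/9.68) = 15.6 × 0.800620 = 12.4897
chicken: 7.9 × (10.70/10.90) = 7.9 × 0.981651 = 7.7550
fish: 31.7 × (14.46/14.00) = 31.7 × 1.032857 = 32.7416
Index = Σ wᵢ·(p₁ᵢ/p₀ᵢ) = 15.0852 + 26.8732 + 12.4897 + 7.7550 + 32.7416 = 94.9447

94.94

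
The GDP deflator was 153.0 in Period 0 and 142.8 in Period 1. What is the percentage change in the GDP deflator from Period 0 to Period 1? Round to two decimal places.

-6.67%

Change = (142.8 − 153.0) / 153.0 × 100
       = -10.2 / 153.0 × 100 = -6.6667%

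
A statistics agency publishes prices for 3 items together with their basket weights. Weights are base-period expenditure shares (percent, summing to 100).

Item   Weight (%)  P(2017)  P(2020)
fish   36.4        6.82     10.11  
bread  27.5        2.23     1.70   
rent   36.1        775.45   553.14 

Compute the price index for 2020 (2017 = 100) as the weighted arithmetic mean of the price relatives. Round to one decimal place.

100.7

fish: 36.4 × (10.11/6.82) = 36.4 × 1.482405 = 53.9595
bread: 27.5 × (1.70/2.23) = 27.5 × 0.762332 = 20.9641
rent: 36.1 × (553.14/775.45) = 36.1 × 0.713315 = 25.7507
Index = Σ wᵢ·(p₁ᵢ/p₀ᵢ) = 53.9595 + 20.9641 + 25.7507 = 100.6743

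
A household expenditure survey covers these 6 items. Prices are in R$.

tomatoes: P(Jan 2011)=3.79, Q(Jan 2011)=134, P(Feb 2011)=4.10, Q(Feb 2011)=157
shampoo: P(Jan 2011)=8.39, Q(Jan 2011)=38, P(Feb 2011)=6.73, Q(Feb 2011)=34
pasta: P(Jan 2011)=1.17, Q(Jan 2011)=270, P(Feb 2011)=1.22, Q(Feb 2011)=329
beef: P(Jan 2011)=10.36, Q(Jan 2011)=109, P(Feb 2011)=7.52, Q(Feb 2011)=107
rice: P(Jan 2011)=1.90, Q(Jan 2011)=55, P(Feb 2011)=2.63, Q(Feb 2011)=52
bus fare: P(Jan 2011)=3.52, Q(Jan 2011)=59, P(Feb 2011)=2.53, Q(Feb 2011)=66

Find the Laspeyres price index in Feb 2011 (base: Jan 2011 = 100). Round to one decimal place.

Laspeyres price index uses base-period quantities as weights.
ΣP(Feb 2011)·Q(Jan 2011) = 4.10×134 + 6.73×38 + 1.22×270 + 7.52×109 + 2.63×55 + 2.53×59 = 549.4 + 255.74 + 329.4 + 819.68 + 144.65 + 149.27 = 2248.14
ΣP(Jan 2011)·Q(Jan 2011) = 3.79×134 + 8.39×38 + 1.17×270 + 10.36×109 + 1.90×55 + 3.52×59 = 507.86 + 318.82 + 315.9 + 1129.24 + 104.5 + 207.68 = 2584
Index = 2248.14 / 2584 × 100 = 87.0023

87.0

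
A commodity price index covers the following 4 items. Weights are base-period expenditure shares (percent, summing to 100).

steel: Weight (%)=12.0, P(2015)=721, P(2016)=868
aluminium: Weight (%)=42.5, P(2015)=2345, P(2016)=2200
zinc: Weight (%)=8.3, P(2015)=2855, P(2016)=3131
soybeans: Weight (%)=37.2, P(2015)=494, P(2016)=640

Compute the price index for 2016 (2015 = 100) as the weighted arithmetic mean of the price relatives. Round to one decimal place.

steel: 12.0 × (868/721) = 12.0 × 1.203883 = 14.4466
aluminium: 42.5 × (2200/2345) = 42.5 × 0.938166 = 39.8721
zinc: 8.3 × (3131/2855) = 8.3 × 1.096673 = 9.1024
soybeans: 37.2 × (640/494) = 37.2 × 1.295547 = 48.1943
Index = Σ wᵢ·(p₁ᵢ/p₀ᵢ) = 14.4466 + 39.8721 + 9.1024 + 48.1943 = 111.6154

111.6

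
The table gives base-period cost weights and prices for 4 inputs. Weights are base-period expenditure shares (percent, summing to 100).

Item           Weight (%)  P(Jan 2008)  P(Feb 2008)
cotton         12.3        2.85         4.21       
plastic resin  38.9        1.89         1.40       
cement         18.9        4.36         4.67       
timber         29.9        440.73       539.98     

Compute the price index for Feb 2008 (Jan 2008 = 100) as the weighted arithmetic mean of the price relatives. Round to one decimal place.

cotton: 12.3 × (4.21/2.85) = 12.3 × 1.477193 = 18.1695
plastic resin: 38.9 × (1.40/1.89) = 38.9 × 0.740741 = 28.8148
cement: 18.9 × (4.67/4.36) = 18.9 × 1.071101 = 20.2438
timber: 29.9 × (539.98/440.73) = 29.9 × 1.225195 = 36.6333
Index = Σ wᵢ·(p₁ᵢ/p₀ᵢ) = 18.1695 + 28.8148 + 20.2438 + 36.6333 = 103.8614

103.9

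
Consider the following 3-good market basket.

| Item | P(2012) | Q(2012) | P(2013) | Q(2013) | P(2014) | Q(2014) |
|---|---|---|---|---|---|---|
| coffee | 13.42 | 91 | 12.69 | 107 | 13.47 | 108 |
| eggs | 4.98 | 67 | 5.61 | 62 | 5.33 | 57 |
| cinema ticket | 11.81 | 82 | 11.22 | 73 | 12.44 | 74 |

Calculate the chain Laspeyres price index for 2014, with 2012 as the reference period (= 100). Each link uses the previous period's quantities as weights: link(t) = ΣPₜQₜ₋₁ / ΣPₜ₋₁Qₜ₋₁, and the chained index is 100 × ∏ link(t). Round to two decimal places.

Link 2012→2013:
ΣP(2013)Q(2012) = 12.69×91 + 5.61×67 + 11.22×82 = 1154.79 + 375.87 + 920.04 = 2450.7
ΣP(2012)Q(2012) = 13.42×91 + 4.98×67 + 11.81×82 = 1221.22 + 333.66 + 968.42 = 2523.3
link = 2450.7/2523.3 = 0.971228
Link 2013→2014:
ΣP(2014)Q(2013) = 13.47×107 + 5.33×62 + 12.44×73 = 1441.29 + 330.46 + 908.12 = 2679.87
ΣP(2013)Q(2013) = 12.69×107 + 5.61×62 + 11.22×73 = 1357.83 + 347.82 + 819.06 = 2524.71
link = 2679.87/2524.71 = 1.061457
Chained index = 100 × 0.971228 × 1.061457 = 103.0916

103.09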